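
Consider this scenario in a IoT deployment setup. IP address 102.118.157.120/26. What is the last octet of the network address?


Given: IP = 102.118.157.120, prefix = /26
Subnet mask = 255.255.255.192
Last octet of IP: 120
Last octet of mask: 192
Network last octet = 120 AND 192 = 64

64


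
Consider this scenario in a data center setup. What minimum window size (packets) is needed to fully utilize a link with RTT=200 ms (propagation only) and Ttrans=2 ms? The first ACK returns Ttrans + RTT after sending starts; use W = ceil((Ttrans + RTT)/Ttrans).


Given: Ttrans = 2 ms, RTT = 200 ms (= 2 * Tprop, Tprop = 100 ms)
Time until first ACK returns = Ttrans + RTT = 2 + 200 = 202 ms
Need W * Ttrans >= Ttrans + RTT  ->  W >= (Ttrans + RTT) / Ttrans
(Ttrans + RTT) / Ttrans = 202 / 2 = 101
W_min = ceil(101) = 101

101


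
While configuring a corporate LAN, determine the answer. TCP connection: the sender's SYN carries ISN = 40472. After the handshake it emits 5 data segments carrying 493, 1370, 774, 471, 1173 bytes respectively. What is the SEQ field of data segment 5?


The SYN occupies sequence number ISN = 40472, so the first data byte is ISN + 1 = 40473.
SEQ of data segment i = (ISN + 1) + sum of payload sizes of segments 1..i-1.
Segment 1: SEQ = 40473, payload = 493 bytes
Segment 2: SEQ = 40966, payload = 1370 bytes
Segment 3: SEQ = 42336, payload = 774 bytes
Segment 4: SEQ = 43110, payload = 471 bytes
Segment 5: SEQ = 43581, payload = 1173 bytes
SEQ of segment 5 = 40473 + 493 + 1370 + 774 + 471 = 43581

43581


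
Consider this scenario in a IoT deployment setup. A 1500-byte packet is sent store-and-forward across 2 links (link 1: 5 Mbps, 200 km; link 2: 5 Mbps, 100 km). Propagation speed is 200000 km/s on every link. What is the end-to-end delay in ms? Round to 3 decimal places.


Packet = 1500 bytes = 12000 bits. Store-and-forward: sum (t_trans + t_prop) per link.
Link 1: t_trans = 12000/(5*10^6) s = 2.4000 ms; t_prop = 200/200000 s = 1.0000 ms; subtotal = 3.4000 ms
Link 2: t_trans = 12000/(5*10^6) s = 2.4000 ms; t_prop = 100/200000 s = 0.5000 ms; subtotal = 2.9000 ms
End-to-end = 3.4000 + 2.9000 = 6.3000 ms -> 6.300 ms (3 dp)

6.300


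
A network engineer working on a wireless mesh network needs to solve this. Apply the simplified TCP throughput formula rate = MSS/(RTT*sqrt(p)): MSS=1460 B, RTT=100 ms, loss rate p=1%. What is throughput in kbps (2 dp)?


Given: MSS = 1460 bytes, RTT = 100 ms, loss = 1%
RTT in seconds = 100 / 1000 = 0.1
Loss rate = 1% = 0.01
sqrt(loss) = sqrt(0.01) = 0.1
Throughput (bytes/s) = 1460 / (0.1 * 0.1) = 146000.0000
Throughput (kbps) = 146000.0000 * 8 / 1000 = 1168.000000 -> 1168.00 kbps (2 dp)

1168.00


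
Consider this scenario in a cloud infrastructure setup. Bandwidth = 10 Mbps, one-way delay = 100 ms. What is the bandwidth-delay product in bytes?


Given: bandwidth = 10 Mbps, delay = 100 ms
BDP in bits = 10 * 10^6 * 100 / 1000
BDP in bits = 1000000
BDP in bytes = 1000000 / 8 = 125000

125000


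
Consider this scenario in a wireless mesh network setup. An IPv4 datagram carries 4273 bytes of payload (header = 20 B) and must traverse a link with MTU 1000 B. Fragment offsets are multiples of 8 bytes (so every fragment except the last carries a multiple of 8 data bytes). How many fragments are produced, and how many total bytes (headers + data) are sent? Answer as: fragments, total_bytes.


Max data per non-final fragment = floor((MTU - header)/8)*8 = floor((1000 - 20)/8)*8 = floor(980/8)*8 = 976 B
Final fragment needs no 8-byte alignment: it can carry up to MTU - header = 980 B
Non-final fragments needed = ceil((payload - 980) / 976) = ceil(3293/976) = ceil(3.3740) = 4
Number of fragments = 4 + 1 = 5
Fragment sizes (data): 4 * 976 B + 369 B (last, 369 <= 980 OK)
Total bytes sent = payload + n_frags * header = 4273 + 5*20 = 4273 + 100 = 4373 B

5, 4373


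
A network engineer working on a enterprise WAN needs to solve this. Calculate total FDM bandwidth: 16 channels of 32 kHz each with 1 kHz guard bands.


Given: 16 channels, 32 kHz each, guard = 1 kHz
Channel bandwidth = 16 * 32 = 512 kHz
Guard bands = 15 gaps * 1 kHz = 15 kHz
Total = 512 + 15 = 527 kHz

527


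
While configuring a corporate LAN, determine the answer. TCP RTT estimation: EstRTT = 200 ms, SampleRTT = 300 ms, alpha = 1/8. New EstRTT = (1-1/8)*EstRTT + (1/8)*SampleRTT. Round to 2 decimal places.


Given: EstRTT = 200 ms, SampleRTT = 300 ms, alpha = 1/8
New EstRTT = (1 - alpha) * EstRTT + alpha * SampleRTT
(7/8) * 200 = 175
(1/8) * 300 = 37.5
New EstRTT = 175 + 37.5 = 212.5 ms -> 212.50 ms (2 dp)

212.50


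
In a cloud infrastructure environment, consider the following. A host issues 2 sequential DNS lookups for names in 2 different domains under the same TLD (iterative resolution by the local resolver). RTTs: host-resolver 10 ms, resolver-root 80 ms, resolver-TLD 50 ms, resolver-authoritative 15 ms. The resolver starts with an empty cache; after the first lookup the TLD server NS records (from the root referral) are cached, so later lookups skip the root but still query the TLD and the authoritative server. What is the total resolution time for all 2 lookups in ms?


Lookup 1 (cold cache): local + root + TLD + auth = 10 + 80 + 50 + 15 = 155 ms
Lookups 2..2 (TLD NS cached -> skip root; new domain -> still ask TLD and auth): local + TLD + auth = 10 + 50 + 15 = 75 ms each
Remaining 1 lookups: 1 * 75 = 75 ms
Total = 155 + 75 = 230 ms

230


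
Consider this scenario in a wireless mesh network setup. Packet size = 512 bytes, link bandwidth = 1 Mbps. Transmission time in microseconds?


Given: packet = 512 bytes, bandwidth = 1 Mbps
Packet in bits = 512 * 8 = 4096 bits
Bandwidth = 1 * 10^6 = 1000000 bps
Time = 4096 / 1000000 seconds
Time in us = 4096 * 10^6 / 1000000 = 4096

4096


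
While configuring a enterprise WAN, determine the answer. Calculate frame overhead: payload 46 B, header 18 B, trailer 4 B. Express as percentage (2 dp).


Given: payload = 46 B, header = 18 B, trailer = 4 B
Overhead bytes = header + trailer = 18 + 4 = 22
Total frame = payload + overhead = 46 + 22 = 68
Overhead % = 22 / 68 * 100 = 32.3529% -> 32.35% (2 dp)

32.35


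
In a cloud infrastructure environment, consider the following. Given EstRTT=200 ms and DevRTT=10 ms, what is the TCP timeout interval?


Given: EstRTT = 200 ms, DevRTT = 10 ms
Timeout = EstRTT + 4 * DevRTT
4 * DevRTT = 4 * 10 = 40
Timeout = 200 + 40 = 240 ms

240


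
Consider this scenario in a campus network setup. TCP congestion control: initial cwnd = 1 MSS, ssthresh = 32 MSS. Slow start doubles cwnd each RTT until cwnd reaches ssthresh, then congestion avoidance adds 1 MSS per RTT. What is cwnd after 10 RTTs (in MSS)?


RTT 0: cwnd = 1 MSS (initial)
RTT 1: cwnd = 2 MSS (slow start, doubled)
RTT 2: cwnd = 4 MSS (slow start, doubled)
RTT 3: cwnd = 8 MSS (slow start, doubled)
RTT 4: cwnd = 16 MSS (slow start, doubled)
RTT 5: cwnd = 32 MSS (slow start, doubled)
RTT 6: cwnd = 33 MSS (congestion avoidance, +1)
RTT 7: cwnd = 34 MSS (congestion avoidance, +1)
RTT 8: cwnd = 35 MSS (congestion avoidance, +1)
RTT 9: cwnd = 36 MSS (congestion avoidance, +1)
RTT 10: cwnd = 37 MSS (congestion avoidance, +1)

37


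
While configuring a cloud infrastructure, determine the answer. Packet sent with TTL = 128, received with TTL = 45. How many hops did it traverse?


Given: initial TTL = 128, received TTL = 45
Hops = initial TTL - received TTL
Hops = 128 - 45 = 83

83


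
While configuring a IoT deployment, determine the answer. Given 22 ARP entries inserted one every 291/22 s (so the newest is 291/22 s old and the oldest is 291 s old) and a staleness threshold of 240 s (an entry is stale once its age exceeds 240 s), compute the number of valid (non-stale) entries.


Ages are k * 291/22 s for k = 1..22 (spacing = 13.2273 s).
Entry k is valid iff k * 291/22 <= 240 iff k <= 22 * 240 / 291 = 18.1443
n_valid = floor(18.1443) = 18
(n_stale = 22 - 18 = 4)

18


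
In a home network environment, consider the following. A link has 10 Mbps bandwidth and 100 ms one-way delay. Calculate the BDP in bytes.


Given: bandwidth = 10 Mbps, delay = 100 ms
BDP in bits = 10 * 10^6 * 100 / 1000
BDP in bits = 1000000
BDP in bytes = 1000000 / 8 = 125000

125000


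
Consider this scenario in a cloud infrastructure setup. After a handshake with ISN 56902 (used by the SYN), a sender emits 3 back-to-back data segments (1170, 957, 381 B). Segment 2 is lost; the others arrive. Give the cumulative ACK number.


SYN uses sequence number 56902; first data byte = ISN + 1 = 56903.
Segment 1: SEQ = 56903, len = 1170 B, covers [56903, 58072]
Segment 2: SEQ = 58073, len = 957 B, covers [58073, 59029] [LOST]
Segment 3: SEQ = 59030, len = 381 B, covers [59030, 59410]
In-order data received: bytes [56903, 58072] (segments 1..1).
Segment 2 missing -> gap begins at byte 58073; later segments buffered out of order.
Cumulative ACK = next expected in-order byte = 56903 + 1170 = 58073

58073


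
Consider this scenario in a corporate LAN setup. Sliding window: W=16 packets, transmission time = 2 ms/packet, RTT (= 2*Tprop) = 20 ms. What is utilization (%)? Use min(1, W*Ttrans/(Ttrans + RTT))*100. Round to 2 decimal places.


Given: W = 16, Ttrans = 2 ms, RTT = 20 ms (= 2 * Tprop, Tprop = 10 ms)
Cycle time = Ttrans + RTT = 2 + 20 = 22 ms (first packet sent until its ACK returns)
W * Ttrans = 16 * 2 = 32 ms of sending per cycle
W * Ttrans / (Ttrans + RTT) = 32 / 22 = 1.454545
U = min(1, 1.454545) = 1.000000
U% = 100.00%

100.00


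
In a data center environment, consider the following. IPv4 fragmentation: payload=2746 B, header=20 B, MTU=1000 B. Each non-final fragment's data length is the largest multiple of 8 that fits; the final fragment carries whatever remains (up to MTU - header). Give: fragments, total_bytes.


Max data per non-final fragment = floor((MTU - header)/8)*8 = floor((1000 - 20)/8)*8 = floor(980/8)*8 = 976 B
Final fragment needs no 8-byte alignment: it can carry up to MTU - header = 980 B
Non-final fragments needed = ceil((payload - 980) / 976) = ceil(1766/976) = ceil(1.8094) = 2
Number of fragments = 2 + 1 = 3
Fragment sizes (data): 2 * 976 B + 794 B (last, 794 <= 980 OK)
Total bytes sent = payload + n_frags * header = 2746 + 3*20 = 2746 + 60 = 2806 B

3, 2806


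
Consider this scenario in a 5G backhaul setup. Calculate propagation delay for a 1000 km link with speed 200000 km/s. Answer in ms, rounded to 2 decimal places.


Given: distance = 1000 km, speed = 200000 km/s
Delay = distance / speed = 1000 / 200000 seconds
Delay in ms = 1000 * 1000 / 200000
Delay = 5.0000 ms
Rounded to 2 dp = 5.00 ms

5.00


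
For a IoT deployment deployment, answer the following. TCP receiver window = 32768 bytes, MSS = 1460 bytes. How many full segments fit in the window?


Given: RWND = 32768 bytes, MSS = 1460 bytes
Full segments = floor(RWND / MSS)
Full segments = floor(32768 / 1460)
Full segments = floor(22.4438) = 22

22


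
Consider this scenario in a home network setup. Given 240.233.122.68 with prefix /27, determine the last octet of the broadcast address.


Given: IP = 240.233.122.68, prefix = /27
Host bits = 32 - 27 = 5
Network last octet = 68 AND mask = 64
Host part size = 2^5 - 1 = 31
Broadcast last octet = 64 OR 31 = 95

95


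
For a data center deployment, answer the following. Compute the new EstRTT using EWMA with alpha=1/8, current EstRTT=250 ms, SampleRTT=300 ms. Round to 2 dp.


Given: EstRTT = 250 ms, SampleRTT = 300 ms, alpha = 1/8
New EstRTT = (1 - alpha) * EstRTT + alpha * SampleRTT
(7/8) * 250 = 218.75
(1/8) * 300 = 37.5
New EstRTT = 218.75 + 37.5 = 256.25 ms -> 256.25 ms (2 dp)

256.25


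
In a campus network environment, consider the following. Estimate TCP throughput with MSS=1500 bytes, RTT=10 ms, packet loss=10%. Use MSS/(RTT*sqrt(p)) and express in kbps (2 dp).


Given: MSS = 1500 bytes, RTT = 10 ms, loss = 10%
RTT in seconds = 10 / 1000 = 0.01
Loss rate = 10% = 0.1
sqrt(loss) = sqrt(0.1) = 0.316227766017
Throughput (bytes/s) = 1500 / (0.01 * 0.316227766017) = 474341.6490
Throughput (kbps) = 474341.6490 * 8 / 1000 = 3794.733192 -> 3794.73 kbps (2 dp)

3794.73


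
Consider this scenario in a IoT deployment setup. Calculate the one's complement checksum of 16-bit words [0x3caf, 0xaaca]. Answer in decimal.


Given words: [0x3caf, 0xaaca]
Step 1: Sum all words
Raw sum = 15535 + 43722 = 59257
One's complement = ~59257 & 0xFFFF = 6278

6278


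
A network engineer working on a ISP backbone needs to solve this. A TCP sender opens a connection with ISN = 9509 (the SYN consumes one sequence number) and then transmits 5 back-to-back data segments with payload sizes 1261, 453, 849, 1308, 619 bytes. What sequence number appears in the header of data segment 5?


The SYN occupies sequence number ISN = 9509, so the first data byte is ISN + 1 = 9510.
SEQ of data segment i = (ISN + 1) + sum of payload sizes of segments 1..i-1.
Segment 1: SEQ = 9510, payload = 1261 bytes
Segment 2: SEQ = 10771, payload = 453 bytes
Segment 3: SEQ = 11224, payload = 849 bytes
Segment 4: SEQ = 12073, payload = 1308 bytes
Segment 5: SEQ = 13381, payload = 619 bytes
SEQ of segment 5 = 9510 + 1261 + 453 + 849 + 1308 = 13381

13381


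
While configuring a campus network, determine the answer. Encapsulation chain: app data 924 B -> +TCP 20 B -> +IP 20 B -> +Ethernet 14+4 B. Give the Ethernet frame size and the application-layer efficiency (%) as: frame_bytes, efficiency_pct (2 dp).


TCP segment = 924 + 20 = 944 B
IP packet = 944 + 20 = 964 B
Ethernet frame = 964 + 14 + 4 = 982 B
Efficiency = app / frame = 924 / 982 = 0.940937 = 94.0937% -> 94.09% (2 dp)

982, 94.09


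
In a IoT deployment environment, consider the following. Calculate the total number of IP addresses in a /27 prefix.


Given: CIDR prefix /27
Host bits = 32 - 27 = 5
Total addresses = 2^5 = 32

32


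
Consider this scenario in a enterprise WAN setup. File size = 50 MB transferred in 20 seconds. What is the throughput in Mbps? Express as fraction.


Given: file = 50 MB, time = 20 s
File in Mb = 50 * 8 = 400 Mb
Throughput = 400 / 20 Mbps
Throughput = 20 Mbps

20


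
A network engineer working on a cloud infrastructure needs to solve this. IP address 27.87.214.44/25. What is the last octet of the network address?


Given: IP = 27.87.214.44, prefix = /25
Subnet mask = 255.255.255.128
Last octet of IP: 44
Last octet of mask: 128
Network last octet = 44 AND 128 = 0

0


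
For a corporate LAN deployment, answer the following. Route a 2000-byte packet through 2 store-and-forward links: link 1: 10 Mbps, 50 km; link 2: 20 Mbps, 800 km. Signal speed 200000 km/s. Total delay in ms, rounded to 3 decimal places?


Packet = 2000 bytes = 16000 bits. Store-and-forward: sum (t_trans + t_prop) per link.
Link 1: t_trans = 16000/(10*10^6) s = 1.6000 ms; t_prop = 50/200000 s = 0.2500 ms; subtotal = 1.8500 ms
Link 2: t_trans = 16000/(20*10^6) s = 0.8000 ms; t_prop = 800/200000 s = 4.0000 ms; subtotal = 4.8000 ms
End-to-end = 1.8500 + 4.8000 = 6.6500 ms -> 6.650 ms (3 dp)

6.650


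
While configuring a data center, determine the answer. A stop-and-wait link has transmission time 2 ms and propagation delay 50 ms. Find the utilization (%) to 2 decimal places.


Given: Ttrans = 2 ms, Tprop = 50 ms
RTT = 2 * Tprop = 2 * 50 = 100 ms
U = Ttrans / (Ttrans + RTT)
U = 2 / (2 + 100)
U = 2 / 102 = 0.019608
U% = 1.96%

1.96


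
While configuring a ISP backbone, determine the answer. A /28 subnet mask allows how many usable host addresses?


Given: subnet mask /28
Host bits = 32 - 28 = 4
Total addresses = 2^4 = 16
Usable hosts = 16 - 2 (network + broadcast) = 14

14


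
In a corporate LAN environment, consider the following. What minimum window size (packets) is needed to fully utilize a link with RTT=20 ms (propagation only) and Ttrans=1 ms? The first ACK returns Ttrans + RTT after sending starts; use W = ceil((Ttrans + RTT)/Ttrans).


Given: Ttrans = 1 ms, RTT = 20 ms (= 2 * Tprop, Tprop = 10 ms)
Time until first ACK returns = Ttrans + RTT = 1 + 20 = 21 ms
Need W * Ttrans >= Ttrans + RTT  ->  W >= (Ttrans + RTT) / Ttrans
(Ttrans + RTT) / Ttrans = 21 / 1 = 21
W_min = ceil(21) = 21

21


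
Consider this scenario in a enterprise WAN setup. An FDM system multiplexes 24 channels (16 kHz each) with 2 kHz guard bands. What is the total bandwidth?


Given: 24 channels, 16 kHz each, guard = 2 kHz
Channel bandwidth = 24 * 16 = 384 kHz
Guard bands = 23 gaps * 2 kHz = 46 kHz
Total = 384 + 46 = 430 kHz

430


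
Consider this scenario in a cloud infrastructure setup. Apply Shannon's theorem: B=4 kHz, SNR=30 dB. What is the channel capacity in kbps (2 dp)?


Given: B = 4 kHz, SNR = 30 dB
SNR linear = 10^(30/10) = 1000
1 + SNR = 1001
log2(1001) = 9.9672262588
C = 4 * 1000 * 9.9672262588 = 39868.9050 bps
C = 39.868905 kbps -> 39.87 kbps (2 dp)

39.87


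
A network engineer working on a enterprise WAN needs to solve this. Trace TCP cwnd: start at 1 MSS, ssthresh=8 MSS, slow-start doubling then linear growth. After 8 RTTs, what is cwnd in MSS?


RTT 0: cwnd = 1 MSS (initial)
RTT 1: cwnd = 2 MSS (slow start, doubled)
RTT 2: cwnd = 4 MSS (slow start, doubled)
RTT 3: cwnd = 8 MSS (slow start, doubled)
RTT 4: cwnd = 9 MSS (congestion avoidance, +1)
RTT 5: cwnd = 10 MSS (congestion avoidance, +1)
RTT 6: cwnd = 11 MSS (congestion avoidance, +1)
RTT 7: cwnd = 12 MSS (congestion avoidance, +1)
RTT 8: cwnd = 13 MSS (congestion avoidance, +1)

13


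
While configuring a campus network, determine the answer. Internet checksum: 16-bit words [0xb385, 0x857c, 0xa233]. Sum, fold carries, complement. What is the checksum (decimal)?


Given words: [0xb385, 0x857c, 0xa233]
Step 1: Sum all words
Raw sum = 45957 + 34172 + 41523 = 121652
Step 2: Fold carry: (56116 + 1) = 56117
One's complement = ~56117 & 0xFFFF = 9418

9418


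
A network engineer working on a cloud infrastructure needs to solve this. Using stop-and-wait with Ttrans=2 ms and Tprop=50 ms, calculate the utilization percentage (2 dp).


Given: Ttrans = 2 ms, Tprop = 50 ms
RTT = 2 * Tprop = 2 * 50 = 100 ms
U = Ttrans / (Ttrans + RTT)
U = 2 / (2 + 100)
U = 2 / 102 = 0.019608
U% = 1.96%

1.96


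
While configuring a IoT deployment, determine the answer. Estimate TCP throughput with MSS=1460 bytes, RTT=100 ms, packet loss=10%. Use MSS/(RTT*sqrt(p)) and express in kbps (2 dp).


Given: MSS = 1460 bytes, RTT = 100 ms, loss = 10%
RTT in seconds = 100 / 1000 = 0.1
Loss rate = 10% = 0.1
sqrt(loss) = sqrt(0.1) = 0.316227766017
Throughput (bytes/s) = 1460 / (0.1 * 0.316227766017) = 46169.2538
Throughput (kbps) = 46169.2538 * 8 / 1000 = 369.354031 -> 369.35 kbps (2 dp)

369.35


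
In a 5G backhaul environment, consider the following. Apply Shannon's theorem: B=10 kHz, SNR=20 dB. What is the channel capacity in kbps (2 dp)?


Given: B = 10 kHz, SNR = 20 dB
SNR linear = 10^(20/10) = 100
1 + SNR = 101
log2(101) = 6.6582114828
C = 10 * 1000 * 6.6582114828 = 66582.1148 bps
C = 66.582115 kbps -> 66.58 kbps (2 dp)

66.58


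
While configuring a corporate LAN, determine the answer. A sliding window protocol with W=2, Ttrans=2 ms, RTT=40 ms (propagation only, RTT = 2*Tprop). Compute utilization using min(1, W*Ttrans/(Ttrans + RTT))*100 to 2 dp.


Given: W = 2, Ttrans = 2 ms, RTT = 40 ms (= 2 * Tprop, Tprop = 20 ms)
Cycle time = Ttrans + RTT = 2 + 40 = 42 ms (first packet sent until its ACK returns)
W * Ttrans = 2 * 2 = 4 ms of sending per cycle
W * Ttrans / (Ttrans + RTT) = 4 / 42 = 0.095238
U = min(1, 0.095238) = 0.095238
U% = 9.52%

9.52


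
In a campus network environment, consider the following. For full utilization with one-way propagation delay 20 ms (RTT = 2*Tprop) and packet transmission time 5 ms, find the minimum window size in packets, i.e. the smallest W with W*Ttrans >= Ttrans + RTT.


Given: Ttrans = 5 ms, RTT = 40 ms (= 2 * Tprop, Tprop = 20 ms)
Time until first ACK returns = Ttrans + RTT = 5 + 40 = 45 ms
Need W * Ttrans >= Ttrans + RTT  ->  W >= (Ttrans + RTT) / Ttrans
(Ttrans + RTT) / Ttrans = 45 / 5 = 9
W_min = ceil(9) = 9

9


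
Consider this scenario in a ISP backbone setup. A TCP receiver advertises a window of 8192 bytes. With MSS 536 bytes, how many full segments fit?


Given: RWND = 8192 bytes, MSS = 536 bytes
Full segments = floor(RWND / MSS)
Full segments = floor(8192 / 536)
Full segments = floor(15.2836) = 15

15


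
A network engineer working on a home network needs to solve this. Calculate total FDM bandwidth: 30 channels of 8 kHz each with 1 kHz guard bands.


Given: 30 channels, 8 kHz each, guard = 1 kHz
Channel bandwidth = 30 * 8 = 240 kHz
Guard bands = 29 gaps * 1 kHz = 29 kHz
Total = 240 + 29 = 269 kHz

269


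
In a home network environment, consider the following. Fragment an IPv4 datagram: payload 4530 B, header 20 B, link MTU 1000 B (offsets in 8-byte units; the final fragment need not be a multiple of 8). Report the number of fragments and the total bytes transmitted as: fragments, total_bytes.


Max data per non-final fragment = floor((MTU - header)/8)*8 = floor((1000 - 20)/8)*8 = floor(980/8)*8 = 976 B
Final fragment needs no 8-byte alignment: it can carry up to MTU - header = 980 B
Non-final fragments needed = ceil((payload - 980) / 976) = ceil(3550/976) = ceil(3.6373) = 4
Number of fragments = 4 + 1 = 5
Fragment sizes (data): 4 * 976 B + 626 B (last, 626 <= 980 OK)
Total bytes sent = payload + n_frags * header = 4530 + 5*20 = 4530 + 100 = 4630 B

5, 4630


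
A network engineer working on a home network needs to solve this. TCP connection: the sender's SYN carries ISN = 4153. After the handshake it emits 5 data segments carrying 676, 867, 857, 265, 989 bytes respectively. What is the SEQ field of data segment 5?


The SYN occupies sequence number ISN = 4153, so the first data byte is ISN + 1 = 4154.
SEQ of data segment i = (ISN + 1) + sum of payload sizes of segments 1..i-1.
Segment 1: SEQ = 4154, payload = 676 bytes
Segment 2: SEQ = 4830, payload = 867 bytes
Segment 3: SEQ = 5697, payload = 857 bytes
Segment 4: SEQ = 6554, payload = 265 bytes
Segment 5: SEQ = 6819, payload = 989 bytes
SEQ of segment 5 = 4154 + 676 + 867 + 857 + 265 = 6819

6819


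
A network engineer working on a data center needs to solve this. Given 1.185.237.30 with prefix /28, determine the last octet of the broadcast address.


Given: IP = 1.185.237.30, prefix = /28
Host bits = 32 - 28 = 4
Network last octet = 30 AND mask = 16
Host part size = 2^4 - 1 = 15
Broadcast last octet = 16 OR 15 = 31

31


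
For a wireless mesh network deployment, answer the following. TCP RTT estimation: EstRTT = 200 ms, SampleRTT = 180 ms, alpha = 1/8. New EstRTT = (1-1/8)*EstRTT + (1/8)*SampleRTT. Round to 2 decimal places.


Given: EstRTT = 200 ms, SampleRTT = 180 ms, alpha = 1/8
New EstRTT = (1 - alpha) * EstRTT + alpha * SampleRTT
(7/8) * 200 = 175
(1/8) * 180 = 22.5
New EstRTT = 175 + 22.5 = 197.5 ms -> 197.50 ms (2 dp)

197.50


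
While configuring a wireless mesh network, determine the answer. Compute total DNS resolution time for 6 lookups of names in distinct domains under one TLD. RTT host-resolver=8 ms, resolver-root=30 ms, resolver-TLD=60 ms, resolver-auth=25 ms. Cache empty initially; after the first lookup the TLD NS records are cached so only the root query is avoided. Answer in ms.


Lookup 1 (cold cache): local + root + TLD + auth = 8 + 30 + 60 + 25 = 123 ms
Lookups 2..6 (TLD NS cached -> skip root; new domain -> still ask TLD and auth): local + TLD + auth = 8 + 60 + 25 = 93 ms each
Remaining 5 lookups: 5 * 93 = 465 ms
Total = 123 + 465 = 588 ms

588


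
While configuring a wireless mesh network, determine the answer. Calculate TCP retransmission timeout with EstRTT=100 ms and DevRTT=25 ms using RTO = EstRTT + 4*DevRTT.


Given: EstRTT = 100 ms, DevRTT = 25 ms
Timeout = EstRTT + 4 * DevRTT
4 * DevRTT = 4 * 25 = 100
Timeout = 100 + 100 = 200 ms

200


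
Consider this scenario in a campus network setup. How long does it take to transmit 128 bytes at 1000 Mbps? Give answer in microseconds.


Given: packet = 128 bytes, bandwidth = 1000 Mbps
Packet in bits = 128 * 8 = 1024 bits
Bandwidth = 1000 * 10^6 = 1000000000 bps
Time = 1024 / 1000000000 seconds
Time in us = 1024 * 10^6 / 1000000000 = 1.024

1.024


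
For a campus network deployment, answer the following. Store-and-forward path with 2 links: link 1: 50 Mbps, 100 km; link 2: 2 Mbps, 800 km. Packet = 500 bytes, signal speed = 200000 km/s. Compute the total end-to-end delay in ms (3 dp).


Packet = 500 bytes = 4000 bits. Store-and-forward: sum (t_trans + t_prop) per link.
Link 1: t_trans = 4000/(50*10^6) s = 0.0800 ms; t_prop = 100/200000 s = 0.5000 ms; subtotal = 0.5800 ms
Link 2: t_trans = 4000/(2*10^6) s = 2.0000 ms; t_prop = 800/200000 s = 4.0000 ms; subtotal = 6.0000 ms
End-to-end = 0.5800 + 6.0000 = 6.5800 ms -> 6.580 ms (3 dp)

6.580


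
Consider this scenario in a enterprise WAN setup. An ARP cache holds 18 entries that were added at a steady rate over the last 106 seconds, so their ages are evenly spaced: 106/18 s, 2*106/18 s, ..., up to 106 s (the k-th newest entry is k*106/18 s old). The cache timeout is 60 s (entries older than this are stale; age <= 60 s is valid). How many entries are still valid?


Ages are k * 106/18 s for k = 1..18 (spacing = 5.8889 s).
Entry k is valid iff k * 106/18 <= 60 iff k <= 18 * 60 / 106 = 10.1887
n_valid = floor(10.1887) = 10
(n_stale = 18 - 10 = 8)

10


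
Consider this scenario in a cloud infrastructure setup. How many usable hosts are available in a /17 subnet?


Given: subnet mask /17
Host bits = 32 - 17 = 15
Total addresses = 2^15 = 32768
Usable hosts = 32768 - 2 (network + broadcast) = 32766

32766


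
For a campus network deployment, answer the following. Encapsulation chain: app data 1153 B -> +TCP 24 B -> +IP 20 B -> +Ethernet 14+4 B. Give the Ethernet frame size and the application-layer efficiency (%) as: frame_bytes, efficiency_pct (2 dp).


TCP segment = 1153 + 24 = 1177 B
IP packet = 1177 + 20 = 1197 B
Ethernet frame = 1197 + 14 + 4 = 1215 B
Efficiency = app / frame = 1153 / 1215 = 0.948971 = 94.8971% -> 94.90% (2 dp)

1215, 94.90


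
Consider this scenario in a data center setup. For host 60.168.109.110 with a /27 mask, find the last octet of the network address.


Given: IP = 60.168.109.110, prefix = /27
Subnet mask = 255.255.255.224
Last octet of IP: 110
Last octet of mask: 224
Network last octet = 110 AND 224 = 96

96


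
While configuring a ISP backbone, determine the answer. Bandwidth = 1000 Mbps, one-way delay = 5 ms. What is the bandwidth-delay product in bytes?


Given: bandwidth = 1000 Mbps, delay = 5 ms
BDP in bits = 1000 * 10^6 * 5 / 1000
BDP in bits = 5000000
BDP in bytes = 5000000 / 8 = 625000

625000


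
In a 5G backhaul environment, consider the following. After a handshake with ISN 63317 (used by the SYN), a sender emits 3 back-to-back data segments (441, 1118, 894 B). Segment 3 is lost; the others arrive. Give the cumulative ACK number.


SYN uses sequence number 63317; first data byte = ISN + 1 = 63318.
Segment 1: SEQ = 63318, len = 441 B, covers [63318, 63758]
Segment 2: SEQ = 63759, len = 1118 B, covers [63759, 64876]
Segment 3: SEQ = 64877, len = 894 B, covers [64877, 65770] [LOST]
In-order data received: bytes [63318, 64876] (segments 1..2).
Segment 3 missing -> gap begins at byte 64877.
Cumulative ACK = next expected in-order byte = 63318 + 441 + 1118 = 64877

64877


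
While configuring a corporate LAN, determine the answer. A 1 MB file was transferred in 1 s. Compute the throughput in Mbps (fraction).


Given: file = 1 MB, time = 1 s
File in Mb = 1 * 8 = 8 Mb
Throughput = 8 / 1 Mbps
Throughput = 8 Mbps

8


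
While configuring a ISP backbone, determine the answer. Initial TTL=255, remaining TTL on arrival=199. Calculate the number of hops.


Given: initial TTL = 255, received TTL = 199
Hops = initial TTL - received TTL
Hops = 255 - 199 = 56

56


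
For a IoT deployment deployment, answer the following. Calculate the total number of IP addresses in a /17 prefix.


Given: CIDR prefix /17
Host bits = 32 - 17 = 15
Total addresses = 2^15 = 32768

32768


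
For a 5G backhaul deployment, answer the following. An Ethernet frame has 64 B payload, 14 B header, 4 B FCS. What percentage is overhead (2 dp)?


Given: payload = 64 B, header = 14 B, trailer = 4 B
Overhead bytes = header + trailer = 14 + 4 = 18
Total frame = payload + overhead = 64 + 18 = 82
Overhead % = 18 / 82 * 100 = 21.9512% -> 21.95% (2 dp)

21.95


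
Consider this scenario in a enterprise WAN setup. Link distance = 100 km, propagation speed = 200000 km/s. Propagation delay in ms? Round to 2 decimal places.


Given: distance = 100 km, speed = 200000 km/s
Delay = distance / speed = 100 / 200000 seconds
Delay in ms = 100 * 1000 / 200000
Delay = 0.5000 ms
Rounded to 2 dp = 0.50 ms

0.50


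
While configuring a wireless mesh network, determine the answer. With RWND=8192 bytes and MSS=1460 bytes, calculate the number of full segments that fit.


Given: RWND = 8192 bytes, MSS = 1460 bytes
Full segments = floor(RWND / MSS)
Full segments = floor(8192 / 1460)
Full segments = floor(5.611) = 5

5


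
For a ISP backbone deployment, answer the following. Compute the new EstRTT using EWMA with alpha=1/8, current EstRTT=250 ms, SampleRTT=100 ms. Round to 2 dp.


Given: EstRTT = 250 ms, SampleRTT = 100 ms, alpha = 1/8
New EstRTT = (1 - alpha) * EstRTT + alpha * SampleRTT
(7/8) * 250 = 218.75
(1/8) * 100 = 12.5
New EstRTT = 218.75 + 12.5 = 231.25 ms -> 231.25 ms (2 dp)

231.25


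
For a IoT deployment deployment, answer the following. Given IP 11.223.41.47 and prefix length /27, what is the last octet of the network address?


Given: IP = 11.223.41.47, prefix = /27
Subnet mask = 255.255.255.224
Last octet of IP: 47
Last octet of mask: 224
Network last octet = 47 AND 224 = 32

32


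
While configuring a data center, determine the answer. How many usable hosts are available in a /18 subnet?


Given: subnet mask /18
Host bits = 32 - 18 = 14
Total addresses = 2^14 = 16384
Usable hosts = 16384 - 2 (network + broadcast) = 16382

16382


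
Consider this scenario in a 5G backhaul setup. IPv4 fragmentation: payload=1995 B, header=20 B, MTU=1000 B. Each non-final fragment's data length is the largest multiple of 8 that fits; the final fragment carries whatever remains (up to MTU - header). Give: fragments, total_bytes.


Max data per non-final fragment = floor((MTU - header)/8)*8 = floor((1000 - 20)/8)*8 = floor(980/8)*8 = 976 B
Final fragment needs no 8-byte alignment: it can carry up to MTU - header = 980 B
Non-final fragments needed = ceil((payload - 980) / 976) = ceil(1015/976) = ceil(1.0400) = 2
Number of fragments = 2 + 1 = 3
Fragment sizes (data): 2 * 976 B + 43 B (last, 43 <= 980 OK)
Total bytes sent = payload + n_frags * header = 1995 + 3*20 = 1995 + 60 = 2055 B

3, 2055


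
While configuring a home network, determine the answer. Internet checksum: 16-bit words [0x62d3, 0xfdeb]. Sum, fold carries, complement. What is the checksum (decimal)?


Given words: [0x62d3, 0xfdeb]
Step 1: Sum all words
Raw sum = 25299 + 65003 = 90302
Step 2: Fold carry: (24766 + 1) = 24767
One's complement = ~24767 & 0xFFFF = 40768

40768


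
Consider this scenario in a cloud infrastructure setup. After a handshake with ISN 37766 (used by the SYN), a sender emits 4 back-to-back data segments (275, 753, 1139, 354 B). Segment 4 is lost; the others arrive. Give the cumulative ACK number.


SYN uses sequence number 37766; first data byte = ISN + 1 = 37767.
Segment 1: SEQ = 37767, len = 275 B, covers [37767, 38041]
Segment 2: SEQ = 38042, len = 753 B, covers [38042, 38794]
Segment 3: SEQ = 38795, len = 1139 B, covers [38795, 39933]
Segment 4: SEQ = 39934, len = 354 B, covers [39934, 40287] [LOST]
In-order data received: bytes [37767, 39933] (segments 1..3).
Segment 4 missing -> gap begins at byte 39934.
Cumulative ACK = next expected in-order byte = 37767 + 275 + 753 + 1139 = 39934

39934


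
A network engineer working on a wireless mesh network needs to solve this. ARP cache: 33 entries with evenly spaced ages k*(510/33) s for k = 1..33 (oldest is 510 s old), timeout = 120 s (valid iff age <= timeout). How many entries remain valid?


Ages are k * 510/33 s for k = 1..33 (spacing = 15.4545 s).
Entry k is valid iff k * 510/33 <= 120 iff k <= 33 * 120 / 510 = 7.7647
n_valid = floor(7.7647) = 7
(n_stale = 33 - 7 = 26)

7


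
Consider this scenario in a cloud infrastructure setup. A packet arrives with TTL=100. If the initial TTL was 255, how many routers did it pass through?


Given: initial TTL = 255, received TTL = 100
Hops = initial TTL - received TTL
Hops = 255 - 100 = 155

155


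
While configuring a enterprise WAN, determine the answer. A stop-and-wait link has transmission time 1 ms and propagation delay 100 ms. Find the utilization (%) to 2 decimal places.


Given: Ttrans = 1 ms, Tprop = 100 ms
RTT = 2 * Tprop = 2 * 100 = 200 ms
U = Ttrans / (Ttrans + RTT)
U = 1 / (1 + 200)
U = 1 / 201 = 0.004975
U% = 0.50%

0.50


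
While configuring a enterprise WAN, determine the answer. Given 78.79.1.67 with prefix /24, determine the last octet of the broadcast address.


Given: IP = 78.79.1.67, prefix = /24
Host bits = 32 - 24 = 8
Network last octet = 67 AND mask = 0
Host part size = 2^8 - 1 = 255
Broadcast last octet = 0 OR 255 = 255

255


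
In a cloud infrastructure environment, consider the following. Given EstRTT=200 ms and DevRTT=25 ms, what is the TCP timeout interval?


Given: EstRTT = 200 ms, DevRTT = 25 ms
Timeout = EstRTT + 4 * DevRTT
4 * DevRTT = 4 * 25 = 100
Timeout = 200 + 100 = 300 ms

300


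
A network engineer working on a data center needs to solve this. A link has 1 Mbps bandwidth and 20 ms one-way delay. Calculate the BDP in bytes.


Given: bandwidth = 1 Mbps, delay = 20 ms
BDP in bits = 1 * 10^6 * 20 / 1000
BDP in bits = 20000
BDP in bytes = 20000 / 8 = 2500

2500


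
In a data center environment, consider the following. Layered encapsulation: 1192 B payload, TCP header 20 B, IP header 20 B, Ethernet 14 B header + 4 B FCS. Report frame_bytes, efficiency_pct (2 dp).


TCP segment = 1192 + 20 = 1212 B
IP packet = 1212 + 20 = 1232 B
Ethernet frame = 1232 + 14 + 4 = 1250 B
Efficiency = app / frame = 1192 / 1250 = 0.953600 = 95.3600% -> 95.36% (2 dp)

1250, 95.36


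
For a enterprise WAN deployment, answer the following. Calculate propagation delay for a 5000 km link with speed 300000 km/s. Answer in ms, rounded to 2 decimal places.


Given: distance = 5000 km, speed = 300000 km/s
Delay = distance / speed = 5000 / 300000 seconds
Delay in ms = 5000 * 1000 / 300000
Delay = 16.6667 ms
Rounded to 2 dp = 16.67 ms

16.67


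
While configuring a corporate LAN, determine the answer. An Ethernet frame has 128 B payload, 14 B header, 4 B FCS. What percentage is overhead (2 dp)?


Given: payload = 128 B, header = 14 B, trailer = 4 B
Overhead bytes = header + trailer = 14 + 4 = 18
Total frame = payload + overhead = 128 + 18 = 146
Overhead % = 18 / 146 * 100 = 12.3288% -> 12.33% (2 dp)

12.33


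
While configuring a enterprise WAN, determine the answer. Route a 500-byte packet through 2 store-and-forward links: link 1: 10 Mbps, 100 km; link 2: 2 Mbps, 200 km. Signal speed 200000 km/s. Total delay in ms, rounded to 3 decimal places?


Packet = 500 bytes = 4000 bits. Store-and-forward: sum (t_trans + t_prop) per link.
Link 1: t_trans = 4000/(10*10^6) s = 0.4000 ms; t_prop = 100/200000 s = 0.5000 ms; subtotal = 0.9000 ms
Link 2: t_trans = 4000/(2*10^6) s = 2.0000 ms; t_prop = 200/200000 s = 1.0000 ms; subtotal = 3.0000 ms
End-to-end = 0.9000 + 3.0000 = 3.9000 ms -> 3.900 ms (3 dp)

3.900


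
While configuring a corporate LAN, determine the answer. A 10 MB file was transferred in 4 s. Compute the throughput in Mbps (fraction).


Given: file = 10 MB, time = 4 s
File in Mb = 10 * 8 = 80 Mb
Throughput = 80 / 4 Mbps
Throughput = 20 Mbps

20


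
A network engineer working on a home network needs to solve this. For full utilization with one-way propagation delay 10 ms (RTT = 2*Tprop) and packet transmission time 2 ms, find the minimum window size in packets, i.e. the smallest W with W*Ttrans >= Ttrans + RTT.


Given: Ttrans = 2 ms, RTT = 20 ms (= 2 * Tprop, Tprop = 10 ms)
Time until first ACK returns = Ttrans + RTT = 2 + 20 = 22 ms
Need W * Ttrans >= Ttrans + RTT  ->  W >= (Ttrans + RTT) / Ttrans
(Ttrans + RTT) / Ttrans = 22 / 2 = 11
W_min = ceil(11) = 11

11


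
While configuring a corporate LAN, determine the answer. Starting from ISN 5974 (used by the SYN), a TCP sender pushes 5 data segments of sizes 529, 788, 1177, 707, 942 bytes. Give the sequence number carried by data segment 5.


The SYN occupies sequence number ISN = 5974, so the first data byte is ISN + 1 = 5975.
SEQ of data segment i = (ISN + 1) + sum of payload sizes of segments 1..i-1.
Segment 1: SEQ = 5975, payload = 529 bytes
Segment 2: SEQ = 6504, payload = 788 bytes
Segment 3: SEQ = 7292, payload = 1177 bytes
Segment 4: SEQ = 8469, payload = 707 bytes
Segment 5: SEQ = 9176, payload = 942 bytes
SEQ of segment 5 = 5975 + 529 + 788 + 1177 + 707 = 9176

9176


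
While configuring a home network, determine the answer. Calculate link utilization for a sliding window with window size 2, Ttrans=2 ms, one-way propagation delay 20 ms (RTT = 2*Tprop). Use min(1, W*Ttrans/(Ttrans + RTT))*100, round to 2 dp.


Given: W = 2, Ttrans = 2 ms, RTT = 40 ms (= 2 * Tprop, Tprop = 20 ms)
Cycle time = Ttrans + RTT = 2 + 40 = 42 ms (first packet sent until its ACK returns)
W * Ttrans = 2 * 2 = 4 ms of sending per cycle
W * Ttrans / (Ttrans + RTT) = 4 / 42 = 0.095238
U = min(1, 0.095238) = 0.095238
U% = 9.52%

9.52


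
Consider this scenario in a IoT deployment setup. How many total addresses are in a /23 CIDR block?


Given: CIDR prefix /23
Host bits = 32 - 23 = 9
Total addresses = 2^9 = 512

512


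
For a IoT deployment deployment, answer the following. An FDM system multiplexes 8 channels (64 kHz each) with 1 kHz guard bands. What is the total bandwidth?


Given: 8 channels, 64 kHz each, guard = 1 kHz
Channel bandwidth = 8 * 64 = 512 kHz
Guard bands = 7 gaps * 1 kHz = 7 kHz
Total = 512 + 7 = 519 kHz

519


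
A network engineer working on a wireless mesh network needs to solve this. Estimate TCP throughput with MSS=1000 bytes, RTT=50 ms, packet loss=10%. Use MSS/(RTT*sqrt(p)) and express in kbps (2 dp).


Given: MSS = 1000 bytes, RTT = 50 ms, loss = 10%
RTT in seconds = 50 / 1000 = 0.05
Loss rate = 10% = 0.1
sqrt(loss) = sqrt(0.1) = 0.316227766017
Throughput (bytes/s) = 1000 / (0.05 * 0.316227766017) = 63245.5532
Throughput (kbps) = 63245.5532 * 8 / 1000 = 505.964426 -> 505.96 kbps (2 dp)

505.96


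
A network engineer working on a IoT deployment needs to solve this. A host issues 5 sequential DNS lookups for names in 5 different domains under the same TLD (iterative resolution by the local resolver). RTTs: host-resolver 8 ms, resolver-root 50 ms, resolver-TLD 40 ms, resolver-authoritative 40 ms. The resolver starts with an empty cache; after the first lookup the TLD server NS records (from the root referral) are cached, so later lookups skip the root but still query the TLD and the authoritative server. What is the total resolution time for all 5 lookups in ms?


Lookup 1 (cold cache): local + root + TLD + auth = 8 + 50 + 40 + 40 = 138 ms
Lookups 2..5 (TLD NS cached -> skip root; new domain -> still ask TLD and auth): local + TLD + auth = 8 + 40 + 40 = 88 ms each
Remaining 4 lookups: 4 * 88 = 352 ms
Total = 138 + 352 = 490 ms

490


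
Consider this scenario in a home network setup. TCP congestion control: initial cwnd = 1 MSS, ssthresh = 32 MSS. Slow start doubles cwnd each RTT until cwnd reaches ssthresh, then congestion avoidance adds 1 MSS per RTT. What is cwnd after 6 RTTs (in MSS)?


RTT 0: cwnd = 1 MSS (initial)
RTT 1: cwnd = 2 MSS (slow start, doubled)
RTT 2: cwnd = 4 MSS (slow start, doubled)
RTT 3: cwnd = 8 MSS (slow start, doubled)
RTT 4: cwnd = 16 MSS (slow start, doubled)
RTT 5: cwnd = 32 MSS (slow start, doubled)
RTT 6: cwnd = 33 MSS (congestion avoidance, +1)

33
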